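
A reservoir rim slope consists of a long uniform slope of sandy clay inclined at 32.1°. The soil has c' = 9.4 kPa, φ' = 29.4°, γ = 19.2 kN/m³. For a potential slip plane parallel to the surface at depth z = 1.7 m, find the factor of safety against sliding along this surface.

For an infinite slope with a slip plane parallel to the surface (no pore pressure): FS = [c' + γz cos²β tanφ'] / [γz sinβ cosβ].
γz = 19.2·1.7 = 32.64 kN/m²
Numerator = 9.4 + 32.64·cos²32.1°·tan29.4° = 9.4 + 32.64·0.7176·0.5635 = 22.598 kPa
Denominator = 32.64·sin32.1°·cos32.1° = 32.64·0.5314·0.8471 = 14.693 kPa
FS = 22.598 / 14.693 = 1.538

FS = 1.54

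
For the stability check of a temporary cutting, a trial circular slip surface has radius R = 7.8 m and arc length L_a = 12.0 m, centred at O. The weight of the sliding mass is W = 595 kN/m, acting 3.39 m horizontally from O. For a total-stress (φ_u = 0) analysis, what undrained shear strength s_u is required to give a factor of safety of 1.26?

s_u = 27.2 kPa

FS = s_u·L_a·R / (W·d), so s_u = FS·W·d / (L_a·R).
s_u = 1.26·595·3.39 / (12.00·7.8) = 2541.5 / 93.60 = 27.15 kPa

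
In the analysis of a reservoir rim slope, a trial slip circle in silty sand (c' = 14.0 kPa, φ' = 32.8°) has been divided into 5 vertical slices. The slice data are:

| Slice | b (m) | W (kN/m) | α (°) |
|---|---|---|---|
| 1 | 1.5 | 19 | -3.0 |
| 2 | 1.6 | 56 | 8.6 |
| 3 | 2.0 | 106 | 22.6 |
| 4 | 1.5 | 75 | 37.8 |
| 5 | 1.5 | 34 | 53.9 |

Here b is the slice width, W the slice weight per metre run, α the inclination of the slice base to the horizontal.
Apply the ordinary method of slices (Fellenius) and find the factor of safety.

Ordinary method of slices: FS = Σ[c'·Δl_i + (W_i cosα_i)·tanφ'] / Σ W_i sinα_i, with Δl_i = b_i / cosα_i.
Slice 1: Δl = 1.5/cos(-3.0°) = 1.502 m; N'_1 = 19·cos(-3.0°) = 19.0; c'Δl = 21.03; W sinα = -1.0
Slice 2: Δl = 1.6/cos8.6° = 1.618 m; N'_2 = 56·cos8.6° = 55.4; c'Δl = 22.65; W sinα = 8.4
Slice 3: Δl = 2.0/cos22.6° = 2.166 m; N'_3 = 106·cos22.6° = 97.9; c'Δl = 30.33; W sinα = 40.7
Slice 4: Δl = 1.5/cos37.8° = 1.898 m; N'_4 = 75·cos37.8° = 59.3; c'Δl = 26.58; W sinα = 46.0
Slice 5: Δl = 1.5/cos53.9° = 2.546 m; N'_5 = 34·cos53.9° = 20.0; c'Δl = 35.64; W sinα = 27.5
Σc'Δl = 136.2 kN/m; ΣN' = 251.5 kN/m; ΣW sinα = 121.6 kN/m
Resisting = 136.2 + 251.5·tan32.8° = 136.2 + 162.1 = 298.3 kN/m
FS = 298.3 / 121.6 = 2.454

FS = 2.45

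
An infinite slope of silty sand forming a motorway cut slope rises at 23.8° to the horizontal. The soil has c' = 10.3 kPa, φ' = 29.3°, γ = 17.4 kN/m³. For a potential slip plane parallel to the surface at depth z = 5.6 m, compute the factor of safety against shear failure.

FS = 1.56

For an infinite slope with a slip plane parallel to the surface (no pore pressure): FS = [c' + γz cos²β tanφ'] / [γz sinβ cosβ].
γz = 17.4·5.6 = 97.44 kN/m²
Numerator = 10.3 + 97.44·cos²23.8°·tan29.3° = 10.3 + 97.44·0.8372·0.5612 = 56.076 kPa
Denominator = 97.44·sin23.8°·cos23.8° = 97.44·0.4035·0.9150 = 35.978 kPa
FS = 56.076 / 35.978 = 1.559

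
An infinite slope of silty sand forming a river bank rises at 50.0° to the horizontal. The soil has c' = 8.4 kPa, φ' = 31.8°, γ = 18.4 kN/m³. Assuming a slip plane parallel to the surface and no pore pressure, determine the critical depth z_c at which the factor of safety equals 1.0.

Setting FS = 1.00 in FS = [c' + γz cos²β tanφ'] / [γz sinβ cosβ] and solving for z:
z = c' / [γ cosβ (FS·sinβ − cosβ·tanφ')]
  = 8.4 / [18.4·cos50.0°·(1.00·sin50.0° − cos50.0°·tan31.8°)]
  = 8.4 / [18.4·0.6428·(1.00·0.7660 − 0.6428·0.6200)]
  = 8.4 / 4.3465 = 1.933 m

z_c = 1.93 m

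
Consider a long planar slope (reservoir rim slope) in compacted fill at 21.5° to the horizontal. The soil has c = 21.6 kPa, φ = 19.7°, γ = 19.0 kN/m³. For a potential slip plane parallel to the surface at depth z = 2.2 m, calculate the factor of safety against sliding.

FS = 2.42

For an infinite slope with a slip plane parallel to the surface (no pore pressure): FS = [c + γz cos²β tanφ] / [γz sinβ cosβ].
γz = 19.0·2.2 = 41.80 kN/m²
Numerator = 21.6 + 41.80·cos²21.5°·tan19.7° = 21.6 + 41.80·0.8657·0.3581 = 34.556 kPa
Denominator = 41.80·sin21.5°·cos21.5° = 41.80·0.3665·0.9304 = 14.254 kPa
FS = 34.556 / 14.254 = 2.424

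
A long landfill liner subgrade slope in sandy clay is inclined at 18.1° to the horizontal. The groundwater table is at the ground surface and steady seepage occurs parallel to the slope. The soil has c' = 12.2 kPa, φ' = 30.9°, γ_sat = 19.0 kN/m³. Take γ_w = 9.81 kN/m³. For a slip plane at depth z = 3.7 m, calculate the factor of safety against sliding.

With seepage parallel to the slope and the water table at the surface, the effective normal stress on the slip plane uses the buoyant unit weight γ' = γ_sat − γ_w while the driving shear stress uses γ_sat:
FS = [c' + γ' z cos²β tanφ'] / [γ_sat z sinβ cosβ]
γ' = 19.0 − 9.81 = 9.19 kN/m³
Numerator = 12.2 + 9.19·3.7·cos²18.1°·tan30.9° = 12.2 + 9.19·3.7·0.9035·0.5985 = 30.586 kPa
Denominator = 19.0·3.7·sin18.1°·cos18.1° = 19.0·3.7·0.3107·0.9505 = 20.760 kPa
FS = 30.586 / 20.760 = 1.473

FS = 1.47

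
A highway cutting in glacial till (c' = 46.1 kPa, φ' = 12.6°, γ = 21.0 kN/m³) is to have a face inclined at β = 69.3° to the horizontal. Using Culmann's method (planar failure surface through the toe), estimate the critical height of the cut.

Culmann's analysis gives the critical failure plane at α_cr = (β + φ')/2 = (69.3 + 12.6)/2 = 40.9°, and the critical height
H_c = (4c'/γ) · sinβ cosφ' / [1 − cos(β − φ')]
    = (4·46.1/21.0) · sin69.3°·cos12.6° / [1 − cos(56.7°)]
    = 8.781 · 0.9354·0.9759 / [1 − 0.5490]
    = 8.781 · 0.9129 / 0.4510
    = 17.78 m

H_c = 17.78 m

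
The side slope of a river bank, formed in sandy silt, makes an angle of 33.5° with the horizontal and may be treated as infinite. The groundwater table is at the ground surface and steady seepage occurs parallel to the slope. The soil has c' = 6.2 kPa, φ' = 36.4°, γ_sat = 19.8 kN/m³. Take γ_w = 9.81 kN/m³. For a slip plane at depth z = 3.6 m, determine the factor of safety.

With seepage parallel to the slope and the water table at the surface, the effective normal stress on the slip plane uses the buoyant unit weight γ' = γ_sat − γ_w while the driving shear stress uses γ_sat:
FS = [c' + γ' z cos²β tanφ'] / [γ_sat z sinβ cosβ]
γ' = 19.8 − 9.81 = 9.99 kN/m³
Numerator = 6.2 + 9.99·3.6·cos²33.5°·tan36.4° = 6.2 + 9.99·3.6·0.6954·0.7373 = 24.638 kPa
Denominator = 19.8·3.6·sin33.5°·cos33.5° = 19.8·3.6·0.5519·0.8339 = 32.807 kPa
FS = 24.638 / 32.807 = 0.751

FS = 0.75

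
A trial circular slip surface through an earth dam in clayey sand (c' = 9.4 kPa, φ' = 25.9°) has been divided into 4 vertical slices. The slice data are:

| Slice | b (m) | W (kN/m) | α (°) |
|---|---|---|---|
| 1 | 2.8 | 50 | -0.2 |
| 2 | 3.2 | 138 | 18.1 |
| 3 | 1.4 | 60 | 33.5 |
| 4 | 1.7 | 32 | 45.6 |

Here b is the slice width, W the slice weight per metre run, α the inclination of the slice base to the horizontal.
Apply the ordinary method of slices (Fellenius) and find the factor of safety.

Ordinary method of slices: FS = Σ[c'·Δl_i + (W_i cosα_i)·tanφ'] / Σ W_i sinα_i, with Δl_i = b_i / cosα_i.
Slice 1: Δl = 2.8/cos(-0.2°) = 2.800 m; N'_1 = 50·cos(-0.2°) = 50.0; c'Δl = 26.32; W sinα = -0.2
Slice 2: Δl = 3.2/cos18.1° = 3.367 m; N'_2 = 138·cos18.1° = 131.2; c'Δl = 31.65; W sinα = 42.9
Slice 3: Δl = 1.4/cos33.5° = 1.679 m; N'_3 = 60·cos33.5° = 50.0; c'Δl = 15.78; W sinα = 33.1
Slice 4: Δl = 1.7/cos45.6° = 2.430 m; N'_4 = 32·cos45.6° = 22.4; c'Δl = 22.84; W sinα = 22.9
Σc'Δl = 96.6 kN/m; ΣN' = 253.6 kN/m; ΣW sinα = 98.7 kN/m
Resisting = 96.6 + 253.6·tan25.9° = 96.6 + 123.1 = 219.7 kN/m
FS = 219.7 / 98.7 = 2.227

FS = 2.23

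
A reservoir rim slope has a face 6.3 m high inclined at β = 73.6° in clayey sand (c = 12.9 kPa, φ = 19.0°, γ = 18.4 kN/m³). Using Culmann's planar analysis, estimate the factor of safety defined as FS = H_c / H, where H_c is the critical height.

H_c = (4c/γ) · sinβ cosφ / [1 − cos(β − φ)]
    = (4·12.9/18.4) · sin73.6°·cos19.0° / [1 − cos54.6°]
    = 2.804 · 0.9070 / 0.4207 = 6.05 m
FS = H_c / H = 6.05 / 6.3 = 0.960

FS = 0.96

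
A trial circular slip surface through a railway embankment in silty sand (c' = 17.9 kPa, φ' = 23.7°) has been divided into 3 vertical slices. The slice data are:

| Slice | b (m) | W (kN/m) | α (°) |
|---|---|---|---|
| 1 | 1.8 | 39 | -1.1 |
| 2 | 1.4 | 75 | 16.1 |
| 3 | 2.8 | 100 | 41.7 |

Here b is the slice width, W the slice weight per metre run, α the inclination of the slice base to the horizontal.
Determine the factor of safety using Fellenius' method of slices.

Ordinary method of slices: FS = Σ[c'·Δl_i + (W_i cosα_i)·tanφ'] / Σ W_i sinα_i, with Δl_i = b_i / cosα_i.
Slice 1: Δl = 1.8/cos(-1.1°) = 1.800 m; N'_1 = 39·cos(-1.1°) = 39.0; c'Δl = 32.23; W sinα = -0.7
Slice 2: Δl = 1.4/cos16.1° = 1.457 m; N'_2 = 75·cos16.1° = 72.1; c'Δl = 26.08; W sinα = 20.8
Slice 3: Δl = 2.8/cos41.7° = 3.750 m; N'_3 = 100·cos41.7° = 74.7; c'Δl = 67.13; W sinα = 66.5
Σc'Δl = 125.4 kN/m; ΣN' = 185.7 kN/m; ΣW sinα = 86.6 kN/m
Resisting = 125.4 + 185.7·tan23.7° = 125.4 + 81.5 = 207.0 kN/m
FS = 207.0 / 86.6 = 2.391

FS = 2.39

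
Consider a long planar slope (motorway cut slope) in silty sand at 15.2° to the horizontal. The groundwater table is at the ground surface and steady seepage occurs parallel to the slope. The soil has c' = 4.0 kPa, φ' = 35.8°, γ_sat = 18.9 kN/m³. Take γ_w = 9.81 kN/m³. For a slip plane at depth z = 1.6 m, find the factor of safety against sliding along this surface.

With seepage parallel to the slope and the water table at the surface, the effective normal stress on the slip plane uses the buoyant unit weight γ' = γ_sat − γ_w while the driving shear stress uses γ_sat:
FS = [c' + γ' z cos²β tanφ'] / [γ_sat z sinβ cosβ]
γ' = 18.9 − 9.81 = 9.09 kN/m³
Numerator = 4.0 + 9.09·1.6·cos²15.2°·tan35.8° = 4.0 + 9.09·1.6·0.9313·0.7212 = 13.768 kPa
Denominator = 18.9·1.6·sin15.2°·cos15.2° = 18.9·1.6·0.2622·0.9650 = 7.651 kPa
FS = 13.768 / 7.651 = 1.799

FS = 1.80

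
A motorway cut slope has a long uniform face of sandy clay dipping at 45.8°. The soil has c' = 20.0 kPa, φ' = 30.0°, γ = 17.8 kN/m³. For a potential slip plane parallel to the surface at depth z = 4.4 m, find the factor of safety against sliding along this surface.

FS = 1.07

For an infinite slope with a slip plane parallel to the surface (no pore pressure): FS = [c' + γz cos²β tanφ'] / [γz sinβ cosβ].
γz = 17.8·4.4 = 78.32 kN/m²
Numerator = 20.0 + 78.32·cos²45.8°·tan30.0° = 20.0 + 78.32·0.4860·0.5774 = 41.978 kPa
Denominator = 78.32·sin45.8°·cos45.8° = 78.32·0.7169·0.6972 = 39.145 kPa
FS = 41.978 / 39.145 = 1.072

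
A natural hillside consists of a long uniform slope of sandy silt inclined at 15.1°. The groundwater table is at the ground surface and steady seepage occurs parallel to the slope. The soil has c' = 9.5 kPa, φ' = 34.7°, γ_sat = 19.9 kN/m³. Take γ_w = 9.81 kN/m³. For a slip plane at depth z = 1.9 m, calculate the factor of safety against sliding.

FS = 2.30

With seepage parallel to the slope and the water table at the surface, the effective normal stress on the slip plane uses the buoyant unit weight γ' = γ_sat − γ_w while the driving shear stress uses γ_sat:
FS = [c' + γ' z cos²β tanφ'] / [γ_sat z sinβ cosβ]
γ' = 19.9 − 9.81 = 10.09 kN/m³
Numerator = 9.5 + 10.09·1.9·cos²15.1°·tan34.7° = 9.5 + 10.09·1.9·0.9321·0.6924 = 21.874 kPa
Denominator = 19.9·1.9·sin15.1°·cos15.1° = 19.9·1.9·0.2605·0.9655 = 9.510 kPa
FS = 21.874 / 9.510 = 2.300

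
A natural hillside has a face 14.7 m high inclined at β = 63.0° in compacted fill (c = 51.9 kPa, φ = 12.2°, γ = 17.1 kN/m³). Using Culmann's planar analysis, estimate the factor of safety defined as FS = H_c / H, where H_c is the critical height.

FS = 1.95

H_c = (4c/γ) · sinβ cosφ / [1 − cos(β − φ)]
    = (4·51.9/17.1) · sin63.0°·cos12.2° / [1 − cos50.8°]
    = 12.140 · 0.8709 / 0.3680 = 28.73 m
FS = H_c / H = 28.73 / 14.7 = 1.955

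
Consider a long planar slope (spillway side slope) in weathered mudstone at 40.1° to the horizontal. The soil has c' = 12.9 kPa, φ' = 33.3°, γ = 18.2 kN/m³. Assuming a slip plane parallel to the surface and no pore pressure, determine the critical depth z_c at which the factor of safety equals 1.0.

z_c = 6.54 m

Setting FS = 1.00 in FS = [c' + γz cos²β tanφ'] / [γz sinβ cosβ] and solving for z:
z = c' / [γ cosβ (FS·sinβ − cosβ·tanφ')]
  = 12.9 / [18.2·cos40.1°·(1.00·sin40.1° − cos40.1°·tan33.3°)]
  = 12.9 / [18.2·0.7649·(1.00·0.6441 − 0.7649·0.6569)]
  = 12.9 / 1.9722 = 6.541 m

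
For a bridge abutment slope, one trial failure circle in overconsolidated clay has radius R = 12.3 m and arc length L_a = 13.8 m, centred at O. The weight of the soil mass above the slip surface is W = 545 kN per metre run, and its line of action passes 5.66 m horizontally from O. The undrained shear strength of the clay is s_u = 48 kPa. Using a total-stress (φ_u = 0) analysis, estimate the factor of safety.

Taking moments about the centre O, the resisting moment is provided by the undrained shear strength acting along the arc:
M_R = s_u·L_a·R = 48·13.80·12.3 = 8147.5 kN·m/m
M_D = W·d = 545·5.66 = 3084.7 kN·m/m
FS = M_R / M_D = 8147.5 / 3084.7 = 2.641

FS = 2.64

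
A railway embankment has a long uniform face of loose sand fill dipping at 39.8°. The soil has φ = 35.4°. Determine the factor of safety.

FS = 0.85

For a dry cohesionless infinite slope the factor of safety is FS = tanφ / tanβ.
FS = tan35.4° / tan39.8° = 0.7107 / 0.8332 = 0.853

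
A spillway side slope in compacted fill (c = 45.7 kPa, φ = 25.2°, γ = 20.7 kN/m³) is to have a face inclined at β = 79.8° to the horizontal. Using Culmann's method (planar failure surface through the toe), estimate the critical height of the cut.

H_c = 18.69 m

Culmann's analysis gives the critical failure plane at α_cr = (β + φ)/2 = (79.8 + 25.2)/2 = 52.5°, and the critical height
H_c = (4c/γ) · sinβ cosφ / [1 − cos(β − φ)]
    = (4·45.7/20.7) · sin79.8°·cos25.2° / [1 − cos(54.6°)]
    = 8.831 · 0.9842·0.9048 / [1 − 0.5793]
    = 8.831 · 0.8905 / 0.4207
    = 18.69 m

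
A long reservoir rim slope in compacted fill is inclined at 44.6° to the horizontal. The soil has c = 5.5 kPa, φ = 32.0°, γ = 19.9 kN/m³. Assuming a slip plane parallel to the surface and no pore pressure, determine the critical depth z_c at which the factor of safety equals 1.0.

Setting FS = 1.00 in FS = [c + γz cos²β tanφ] / [γz sinβ cosβ] and solving for z:
z = c / [γ cosβ (FS·sinβ − cosβ·tanφ)]
  = 5.5 / [19.9·cos44.6°·(1.00·sin44.6° − cos44.6°·tan32.0°)]
  = 5.5 / [19.9·0.7120·(1.00·0.7022 − 0.7120·0.6249)]
  = 5.5 / 3.6448 = 1.509 m

z_c = 1.51 m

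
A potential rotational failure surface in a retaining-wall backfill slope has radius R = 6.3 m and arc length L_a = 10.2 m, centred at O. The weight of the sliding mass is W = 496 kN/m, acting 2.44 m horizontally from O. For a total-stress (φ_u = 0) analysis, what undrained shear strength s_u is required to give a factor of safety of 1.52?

FS = s_u·L_a·R / (W·d), so s_u = FS·W·d / (L_a·R).
s_u = 1.52·496·2.44 / (10.20·6.3) = 1839.6 / 64.26 = 28.63 kPa

s_u = 28.6 kPa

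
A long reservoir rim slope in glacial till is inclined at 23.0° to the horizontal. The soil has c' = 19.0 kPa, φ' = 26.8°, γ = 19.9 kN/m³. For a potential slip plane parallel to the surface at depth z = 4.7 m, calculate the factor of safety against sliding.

FS = 1.75

For an infinite slope with a slip plane parallel to the surface (no pore pressure): FS = [c' + γz cos²β tanφ'] / [γz sinβ cosβ].
γz = 19.9·4.7 = 93.53 kN/m²
Numerator = 19.0 + 93.53·cos²23.0°·tan26.8° = 19.0 + 93.53·0.8473·0.5051 = 59.032 kPa
Denominator = 93.53·sin23.0°·cos23.0° = 93.53·0.3907·0.9205 = 33.640 kPa
FS = 59.032 / 33.640 = 1.755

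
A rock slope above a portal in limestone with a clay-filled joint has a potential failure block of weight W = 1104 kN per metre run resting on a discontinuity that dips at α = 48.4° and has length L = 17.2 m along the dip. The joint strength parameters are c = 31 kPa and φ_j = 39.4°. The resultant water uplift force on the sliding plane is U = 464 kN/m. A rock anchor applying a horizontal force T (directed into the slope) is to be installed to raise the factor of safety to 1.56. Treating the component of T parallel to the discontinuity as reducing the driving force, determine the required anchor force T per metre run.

Resolving forces along and normal to the sliding plane, with the horizontal anchor force T adding T·sinα to the effective normal force and T·cosα acting up the plane against the driving force:
FS = [cL + (W cosα − U + T sinα) tanφ_j] / [W sinα − T cosα]
Without the anchor: N' = 269.0 kN/m, driving T_d = 825.6 kN/m, resisting R = 31·17.2 + 269.0·tan39.4° = 754.1 kN/m, FS = 0.91.
Setting FS = 1.56 and solving for T:
1.56·(825.6 − T cos48.4°) = 754.1 + T sin48.4°·tan39.4°
T·(sin48.4°·tan39.4° + 1.56·cos48.4°) = 1.56·825.6 − 754.1
T·(0.7478·0.8214 + 1.56·0.6639) = 1287.9 − 754.1 = 533.7
T·1.6500 = 533.7
T = 323.5 kN/m

T = 323 kN/m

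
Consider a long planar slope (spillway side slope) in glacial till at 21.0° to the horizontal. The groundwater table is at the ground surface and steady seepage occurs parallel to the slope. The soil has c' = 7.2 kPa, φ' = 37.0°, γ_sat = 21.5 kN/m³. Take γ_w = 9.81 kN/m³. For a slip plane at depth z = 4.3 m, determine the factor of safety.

FS = 1.30

With seepage parallel to the slope and the water table at the surface, the effective normal stress on the slip plane uses the buoyant unit weight γ' = γ_sat − γ_w while the driving shear stress uses γ_sat:
FS = [c' + γ' z cos²β tanφ'] / [γ_sat z sinβ cosβ]
γ' = 21.5 − 9.81 = 11.69 kN/m³
Numerator = 7.2 + 11.69·4.3·cos²21.0°·tan37.0° = 7.2 + 11.69·4.3·0.8716·0.7536 = 40.214 kPa
Denominator = 21.5·4.3·sin21.0°·cos21.0° = 21.5·4.3·0.3584·0.9336 = 30.931 kPa
FS = 40.214 / 30.931 = 1.300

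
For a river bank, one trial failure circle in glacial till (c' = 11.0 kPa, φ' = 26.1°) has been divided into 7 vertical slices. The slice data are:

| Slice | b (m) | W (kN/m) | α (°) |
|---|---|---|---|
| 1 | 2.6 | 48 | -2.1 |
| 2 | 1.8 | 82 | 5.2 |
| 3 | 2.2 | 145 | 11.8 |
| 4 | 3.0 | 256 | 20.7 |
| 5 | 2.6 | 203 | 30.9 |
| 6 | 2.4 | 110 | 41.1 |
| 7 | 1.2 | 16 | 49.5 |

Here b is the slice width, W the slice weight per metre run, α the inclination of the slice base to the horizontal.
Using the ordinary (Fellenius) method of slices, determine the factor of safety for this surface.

FS = 1.84

Ordinary method of slices: FS = Σ[c'·Δl_i + (W_i cosα_i)·tanφ'] / Σ W_i sinα_i, with Δl_i = b_i / cosα_i.
Slice 1: Δl = 2.6/cos(-2.1°) = 2.602 m; N'_1 = 48·cos(-2.1°) = 48.0; c'Δl = 28.62; W sinα = -1.8
Slice 2: Δl = 1.8/cos5.2° = 1.807 m; N'_2 = 82·cos5.2° = 81.7; c'Δl = 19.88; W sinα = 7.4
Slice 3: Δl = 2.2/cos11.8° = 2.247 m; N'_3 = 145·cos11.8° = 141.9; c'Δl = 24.72; W sinα = 29.7
Slice 4: Δl = 3.0/cos20.7° = 3.207 m; N'_4 = 256·cos20.7° = 239.5; c'Δl = 35.28; W sinα = 90.5
Slice 5: Δl = 2.6/cos30.9° = 3.030 m; N'_5 = 203·cos30.9° = 174.2; c'Δl = 33.33; W sinα = 104.2
Slice 6: Δl = 2.4/cos41.1° = 3.185 m; N'_6 = 110·cos41.1° = 82.9; c'Δl = 35.03; W sinα = 72.3
Slice 7: Δl = 1.2/cos49.5° = 1.848 m; N'_7 = 16·cos49.5° = 10.4; c'Δl = 20.32; W sinα = 12.2
Σc'Δl = 197.2 kN/m; ΣN' = 778.5 kN/m; ΣW sinα = 314.5 kN/m
Resisting = 197.2 + 778.5·tan26.1° = 197.2 + 381.4 = 578.6 kN/m
FS = 578.6 / 314.5 = 1.839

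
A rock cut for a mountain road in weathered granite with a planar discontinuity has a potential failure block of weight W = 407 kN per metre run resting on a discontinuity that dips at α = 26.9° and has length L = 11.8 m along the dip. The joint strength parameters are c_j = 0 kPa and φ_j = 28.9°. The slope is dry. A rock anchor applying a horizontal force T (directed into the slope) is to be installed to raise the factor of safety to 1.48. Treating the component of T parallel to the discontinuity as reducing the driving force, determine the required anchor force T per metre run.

T = 46 kN/m

Resolving forces along and normal to the sliding plane, with the horizontal anchor force T adding T·sinα to the effective normal force and T·cosα acting up the plane against the driving force:
FS = [c_jL + (W cosα + T sinα) tanφ_j] / [W sinα − T cosα]
Without the anchor: N' = 363.0 kN/m, driving T_d = 184.1 kN/m, resisting R = 0·11.8 + 363.0·tan28.9° = 200.4 kN/m, FS = 1.09.
Setting FS = 1.48 and solving for T:
1.48·(184.1 − T cos26.9°) = 200.4 + T sin26.9°·tan28.9°
T·(sin26.9°·tan28.9° + 1.48·cos26.9°) = 1.48·184.1 − 200.4
T·(0.4524·0.5520 + 1.48·0.8918) = 272.5 − 200.4 = 72.2
T·1.5696 = 72.2
T = 46.0 kN/m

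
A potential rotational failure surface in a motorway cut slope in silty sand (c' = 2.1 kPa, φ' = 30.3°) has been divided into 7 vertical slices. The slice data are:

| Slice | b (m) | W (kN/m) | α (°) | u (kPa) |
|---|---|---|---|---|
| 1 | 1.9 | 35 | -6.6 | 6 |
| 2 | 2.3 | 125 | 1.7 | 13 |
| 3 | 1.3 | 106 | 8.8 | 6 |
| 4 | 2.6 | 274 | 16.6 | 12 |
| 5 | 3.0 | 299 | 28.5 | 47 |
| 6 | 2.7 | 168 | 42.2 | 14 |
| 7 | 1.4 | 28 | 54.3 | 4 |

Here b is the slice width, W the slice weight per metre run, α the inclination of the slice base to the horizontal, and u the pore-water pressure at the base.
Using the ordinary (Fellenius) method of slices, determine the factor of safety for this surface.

Ordinary method of slices: FS = Σ[c'·Δl_i + (W_i cosα_i − u_i·Δl_i)·tanφ'] / Σ W_i sinα_i, with Δl_i = b_i / cosα_i.
Slice 1: Δl = 1.9/cos(-6.6°) = 1.913 m; N'_1 = 35·cos(-6.6°) − 6·1.913 = 23.3; c'Δl = 4.02; W sinα = -4.0
Slice 2: Δl = 2.3/cos1.7° = 2.301 m; N'_2 = 125·cos1.7° − 13·2.301 = 95.0; c'Δl = 4.83; W sinα = 3.7
Slice 3: Δl = 1.3/cos8.8° = 1.315 m; N'_3 = 106·cos8.8° − 6·1.315 = 96.9; c'Δl = 2.76; W sinα = 16.2
Slice 4: Δl = 2.6/cos16.6° = 2.713 m; N'_4 = 274·cos16.6° − 12·2.713 = 230.0; c'Δl = 5.70; W sinα = 78.3
Slice 5: Δl = 3.0/cos28.5° = 3.414 m; N'_5 = 299·cos28.5° − 47·3.414 = 102.3; c'Δl = 7.17; W sinα = 142.7
Slice 6: Δl = 2.7/cos42.2° = 3.645 m; N'_6 = 168·cos42.2° − 14·3.645 = 73.4; c'Δl = 7.65; W sinα = 112.8
Slice 7: Δl = 1.4/cos54.3° = 2.399 m; N'_7 = 28·cos54.3° − 4·2.399 = 6.7; c'Δl = 5.04; W sinα = 22.7
Σc'Δl = 37.2 kN/m; ΣN' = 627.7 kN/m; ΣW sinα = 372.4 kN/m
Resisting = 37.2 + 627.7·tan30.3° = 37.2 + 366.8 = 404.0 kN/m
FS = 404.0 / 372.4 = 1.085

FS = 1.08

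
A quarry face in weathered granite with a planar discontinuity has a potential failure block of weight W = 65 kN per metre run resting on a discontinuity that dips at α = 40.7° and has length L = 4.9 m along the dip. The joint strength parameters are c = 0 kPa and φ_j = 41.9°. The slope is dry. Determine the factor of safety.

Resolving the block weight along and normal to the plane and applying the Mohr–Coulomb strength on the joint:
N' = W cosα = 65·cos40.7° = 49.3 kN/m
Driving force T = W sinα = 65·sin40.7° = 42.4 kN/m
Resisting force R = c·L + N'·tanφ_j = 0·4.9 + 49.3·tan41.9° = 0.0 + 44.2 = 44.2 kN/m
FS = R / T = 44.2 / 42.4 = 1.043

FS = 1.04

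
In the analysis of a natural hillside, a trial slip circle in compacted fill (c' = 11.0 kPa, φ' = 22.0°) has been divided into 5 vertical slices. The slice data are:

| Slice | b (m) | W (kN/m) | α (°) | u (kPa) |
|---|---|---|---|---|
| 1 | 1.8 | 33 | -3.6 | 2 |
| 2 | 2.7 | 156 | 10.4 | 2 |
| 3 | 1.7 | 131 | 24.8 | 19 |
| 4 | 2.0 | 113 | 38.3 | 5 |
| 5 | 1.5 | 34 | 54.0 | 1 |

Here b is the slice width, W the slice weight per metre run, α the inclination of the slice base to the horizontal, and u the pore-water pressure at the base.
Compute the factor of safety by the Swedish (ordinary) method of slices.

Ordinary method of slices: FS = Σ[c'·Δl_i + (W_i cosα_i − u_i·Δl_i)·tanφ'] / Σ W_i sinα_i, with Δl_i = b_i / cosα_i.
Slice 1: Δl = 1.8/cos(-3.6°) = 1.804 m; N'_1 = 33·cos(-3.6°) − 2·1.804 = 29.3; c'Δl = 19.84; W sinα = -2.1
Slice 2: Δl = 2.7/cos10.4° = 2.745 m; N'_2 = 156·cos10.4° − 2·2.745 = 147.9; c'Δl = 30.20; W sinα = 28.2
Slice 3: Δl = 1.7/cos24.8° = 1.873 m; N'_3 = 131·cos24.8° − 19·1.873 = 83.3; c'Δl = 20.60; W sinα = 54.9
Slice 4: Δl = 2.0/cos38.3° = 2.548 m; N'_4 = 113·cos38.3° − 5·2.548 = 75.9; c'Δl = 28.03; W sinα = 70.0
Slice 5: Δl = 1.5/cos54.0° = 2.552 m; N'_5 = 34·cos54.0° − 1·2.552 = 17.4; c'Δl = 28.07; W sinα = 27.5
Σc'Δl = 126.7 kN/m; ΣN' = 354.0 kN/m; ΣW sinα = 178.6 kN/m
Resisting = 126.7 + 354.0·tan22.0° = 126.7 + 143.0 = 269.8 kN/m
FS = 269.8 / 178.6 = 1.511

FS = 1.51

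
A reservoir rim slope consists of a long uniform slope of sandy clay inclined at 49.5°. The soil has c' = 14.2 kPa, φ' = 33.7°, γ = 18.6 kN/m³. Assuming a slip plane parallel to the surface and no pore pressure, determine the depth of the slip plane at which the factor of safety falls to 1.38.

Setting FS = 1.38 in FS = [c' + γz cos²β tanφ'] / [γz sinβ cosβ] and solving for z:
z = c' / [γ cosβ (FS·sinβ − cosβ·tanφ')]
  = 14.2 / [18.6·cos49.5°·(1.38·sin49.5° − cos49.5°·tan33.7°)]
  = 14.2 / [18.6·0.6494·(1.38·0.7604 − 0.6494·0.6669)]
  = 14.2 / 7.4439 = 1.908 m

z = 1.91 m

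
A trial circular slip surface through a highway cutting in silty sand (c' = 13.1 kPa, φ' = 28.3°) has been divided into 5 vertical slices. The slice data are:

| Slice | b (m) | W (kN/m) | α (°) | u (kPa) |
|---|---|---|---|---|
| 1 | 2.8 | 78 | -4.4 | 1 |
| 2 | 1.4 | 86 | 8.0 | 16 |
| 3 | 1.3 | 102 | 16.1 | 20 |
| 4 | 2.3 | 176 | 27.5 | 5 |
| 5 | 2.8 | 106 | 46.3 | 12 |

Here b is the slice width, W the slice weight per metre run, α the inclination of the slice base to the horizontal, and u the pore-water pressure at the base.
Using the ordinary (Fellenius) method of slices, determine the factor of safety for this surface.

FS = 1.89

Ordinary method of slices: FS = Σ[c'·Δl_i + (W_i cosα_i − u_i·Δl_i)·tanφ'] / Σ W_i sinα_i, with Δl_i = b_i / cosα_i.
Slice 1: Δl = 2.8/cos(-4.4°) = 2.808 m; N'_1 = 78·cos(-4.4°) − 1·2.808 = 75.0; c'Δl = 36.79; W sinα = -6.0
Slice 2: Δl = 1.4/cos8.0° = 1.414 m; N'_2 = 86·cos8.0° − 16·1.414 = 62.5; c'Δl = 18.52; W sinα = 12.0
Slice 3: Δl = 1.3/cos16.1° = 1.353 m; N'_3 = 102·cos16.1° − 20·1.353 = 70.9; c'Δl = 17.73; W sinα = 28.3
Slice 4: Δl = 2.3/cos27.5° = 2.593 m; N'_4 = 176·cos27.5° − 5·2.593 = 143.1; c'Δl = 33.97; W sinα = 81.3
Slice 5: Δl = 2.8/cos46.3° = 4.053 m; N'_5 = 106·cos46.3° − 12·4.053 = 24.6; c'Δl = 53.09; W sinα = 76.6
Σc'Δl = 160.1 kN/m; ΣN' = 376.2 kN/m; ΣW sinα = 192.2 kN/m
Resisting = 160.1 + 376.2·tan28.3° = 160.1 + 202.6 = 362.7 kN/m
FS = 362.7 / 192.2 = 1.887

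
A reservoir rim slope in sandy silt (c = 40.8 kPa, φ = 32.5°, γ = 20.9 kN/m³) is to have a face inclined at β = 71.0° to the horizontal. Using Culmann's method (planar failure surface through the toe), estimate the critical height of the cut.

H_c = 28.64 m

Culmann's analysis gives the critical failure plane at α_cr = (β + φ)/2 = (71.0 + 32.5)/2 = 51.8°, and the critical height
H_c = (4c/γ) · sinβ cosφ / [1 − cos(β − φ)]
    = (4·40.8/20.9) · sin71.0°·cos32.5° / [1 − cos(38.5°)]
    = 7.809 · 0.9455·0.8434 / [1 − 0.7826]
    = 7.809 · 0.7974 / 0.2174
    = 28.64 m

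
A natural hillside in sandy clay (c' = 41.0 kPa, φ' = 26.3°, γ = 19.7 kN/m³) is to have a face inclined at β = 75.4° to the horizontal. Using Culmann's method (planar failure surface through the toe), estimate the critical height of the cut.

Culmann's analysis gives the critical failure plane at α_cr = (β + φ')/2 = (75.4 + 26.3)/2 = 50.9°, and the critical height
H_c = (4c'/γ) · sinβ cosφ' / [1 − cos(β − φ')]
    = (4·41.0/19.7) · sin75.4°·cos26.3° / [1 − cos(49.1°)]
    = 8.325 · 0.9677·0.8965 / [1 − 0.6547]
    = 8.325 · 0.8675 / 0.3453
    = 20.92 m

H_c = 20.92 m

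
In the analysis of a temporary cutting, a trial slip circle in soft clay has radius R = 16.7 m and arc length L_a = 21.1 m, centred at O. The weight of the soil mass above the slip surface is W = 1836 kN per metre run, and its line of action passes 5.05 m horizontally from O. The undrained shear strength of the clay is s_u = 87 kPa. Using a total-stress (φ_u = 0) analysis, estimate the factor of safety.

FS = 3.31

Taking moments about the centre O, the resisting moment is provided by the undrained shear strength acting along the arc:
M_R = s_u·L_a·R = 87·21.10·16.7 = 30656.2 kN·m/m
M_D = W·d = 1836·5.05 = 9271.8 kN·m/m
FS = M_R / M_D = 30656.2 / 9271.8 = 3.306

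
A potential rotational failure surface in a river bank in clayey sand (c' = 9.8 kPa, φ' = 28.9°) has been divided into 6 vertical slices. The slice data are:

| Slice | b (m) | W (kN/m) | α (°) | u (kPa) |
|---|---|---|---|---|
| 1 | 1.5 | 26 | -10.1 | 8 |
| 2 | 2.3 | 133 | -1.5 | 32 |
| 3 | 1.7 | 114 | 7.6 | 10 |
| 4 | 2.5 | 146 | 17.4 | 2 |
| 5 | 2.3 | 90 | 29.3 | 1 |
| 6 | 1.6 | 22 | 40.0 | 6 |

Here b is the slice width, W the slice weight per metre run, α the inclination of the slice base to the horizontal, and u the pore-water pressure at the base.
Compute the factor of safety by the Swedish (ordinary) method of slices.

FS = 3.10

Ordinary method of slices: FS = Σ[c'·Δl_i + (W_i cosα_i − u_i·Δl_i)·tanφ'] / Σ W_i sinα_i, with Δl_i = b_i / cosα_i.
Slice 1: Δl = 1.5/cos(-10.1°) = 1.524 m; N'_1 = 26·cos(-10.1°) − 8·1.524 = 13.4; c'Δl = 14.93; W sinα = -4.6
Slice 2: Δl = 2.3/cos(-1.5°) = 2.301 m; N'_2 = 133·cos(-1.5°) − 32·2.301 = 59.3; c'Δl = 22.55; W sinα = -3.5
Slice 3: Δl = 1.7/cos7.6° = 1.715 m; N'_3 = 114·cos7.6° − 10·1.715 = 95.8; c'Δl = 16.81; W sinα = 15.1
Slice 4: Δl = 2.5/cos17.4° = 2.620 m; N'_4 = 146·cos17.4° − 2·2.620 = 134.1; c'Δl = 25.67; W sinα = 43.7
Slice 5: Δl = 2.3/cos29.3° = 2.637 m; N'_5 = 90·cos29.3° − 1·2.637 = 75.8; c'Δl = 25.85; W sinα = 44.0
Slice 6: Δl = 1.6/cos40.0° = 2.089 m; N'_6 = 22·cos40.0° − 6·2.089 = 4.3; c'Δl = 20.47; W sinα = 14.1
Σc'Δl = 126.3 kN/m; ΣN' = 382.8 kN/m; ΣW sinα = 108.9 kN/m
Resisting = 126.3 + 382.8·tan28.9° = 126.3 + 211.3 = 337.6 kN/m
FS = 337.6 / 108.9 = 3.101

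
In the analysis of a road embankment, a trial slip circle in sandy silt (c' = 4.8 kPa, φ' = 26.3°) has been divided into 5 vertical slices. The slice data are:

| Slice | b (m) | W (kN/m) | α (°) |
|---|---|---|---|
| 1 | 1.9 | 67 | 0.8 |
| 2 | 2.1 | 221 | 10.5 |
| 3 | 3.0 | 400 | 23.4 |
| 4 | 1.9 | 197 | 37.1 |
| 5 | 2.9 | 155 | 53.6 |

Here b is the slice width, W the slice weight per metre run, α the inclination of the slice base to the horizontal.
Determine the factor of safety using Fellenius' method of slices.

FS = 1.16

Ordinary method of slices: FS = Σ[c'·Δl_i + (W_i cosα_i)·tanφ'] / Σ W_i sinα_i, with Δl_i = b_i / cosα_i.
Slice 1: Δl = 1.9/cos0.8° = 1.900 m; N'_1 = 67·cos0.8° = 67.0; c'Δl = 9.12; W sinα = 0.9
Slice 2: Δl = 2.1/cos10.5° = 2.136 m; N'_2 = 221·cos10.5° = 217.3; c'Δl = 10.25; W sinα = 40.3
Slice 3: Δl = 3.0/cos23.4° = 3.269 m; N'_3 = 400·cos23.4° = 367.1; c'Δl = 15.69; W sinα = 158.9
Slice 4: Δl = 1.9/cos37.1° = 2.382 m; N'_4 = 197·cos37.1° = 157.1; c'Δl = 11.43; W sinα = 118.8
Slice 5: Δl = 2.9/cos53.6° = 4.887 m; N'_5 = 155·cos53.6° = 92.0; c'Δl = 23.46; W sinα = 124.8
Σc'Δl = 70.0 kN/m; ΣN' = 900.5 kN/m; ΣW sinα = 443.7 kN/m
Resisting = 70.0 + 900.5·tan26.3° = 70.0 + 445.1 = 515.0 kN/m
FS = 515.0 / 443.7 = 1.161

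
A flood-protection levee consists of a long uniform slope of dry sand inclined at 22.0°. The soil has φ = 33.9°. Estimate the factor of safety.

For a dry cohesionless infinite slope the factor of safety is FS = tanφ / tanβ.
FS = tan33.9° / tan22.0° = 0.6720 / 0.4040 = 1.663

FS = 1.66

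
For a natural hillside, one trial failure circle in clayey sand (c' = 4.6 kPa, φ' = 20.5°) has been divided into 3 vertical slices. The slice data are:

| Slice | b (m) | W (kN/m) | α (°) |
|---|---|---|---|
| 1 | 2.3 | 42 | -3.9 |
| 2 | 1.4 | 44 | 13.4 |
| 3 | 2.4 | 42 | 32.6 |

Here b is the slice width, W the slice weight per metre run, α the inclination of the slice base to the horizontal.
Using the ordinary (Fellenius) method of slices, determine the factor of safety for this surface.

Ordinary method of slices: FS = Σ[c'·Δl_i + (W_i cosα_i)·tanφ'] / Σ W_i sinα_i, with Δl_i = b_i / cosα_i.
Slice 1: Δl = 2.3/cos(-3.9°) = 2.305 m; N'_1 = 42·cos(-3.9°) = 41.9; c'Δl = 10.60; W sinα = -2.9
Slice 2: Δl = 1.4/cos13.4° = 1.439 m; N'_2 = 44·cos13.4° = 42.8; c'Δl = 6.62; W sinα = 10.2
Slice 3: Δl = 2.4/cos32.6° = 2.849 m; N'_3 = 42·cos32.6° = 35.4; c'Δl = 13.10; W sinα = 22.6
Σc'Δl = 30.3 kN/m; ΣN' = 120.1 kN/m; ΣW sinα = 30.0 kN/m
Resisting = 30.3 + 120.1·tan20.5° = 30.3 + 44.9 = 75.2 kN/m
FS = 75.2 / 30.0 = 2.510

FS = 2.51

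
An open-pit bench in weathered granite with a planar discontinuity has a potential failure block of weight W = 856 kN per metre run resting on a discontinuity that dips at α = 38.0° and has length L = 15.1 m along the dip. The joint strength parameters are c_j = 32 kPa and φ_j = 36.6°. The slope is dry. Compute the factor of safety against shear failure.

Resolving the block weight along and normal to the plane and applying the Mohr–Coulomb strength on the joint:
N' = W cosα = 856·cos38.0° = 674.5 kN/m
Driving force T = W sinα = 856·sin38.0° = 527.0 kN/m
Resisting force R = c_j·L + N'·tanφ_j = 32·15.1 + 674.5·tan36.6° = 483.2 + 501.0 = 984.2 kN/m
FS = R / T = 984.2 / 527.0 = 1.867

FS = 1.87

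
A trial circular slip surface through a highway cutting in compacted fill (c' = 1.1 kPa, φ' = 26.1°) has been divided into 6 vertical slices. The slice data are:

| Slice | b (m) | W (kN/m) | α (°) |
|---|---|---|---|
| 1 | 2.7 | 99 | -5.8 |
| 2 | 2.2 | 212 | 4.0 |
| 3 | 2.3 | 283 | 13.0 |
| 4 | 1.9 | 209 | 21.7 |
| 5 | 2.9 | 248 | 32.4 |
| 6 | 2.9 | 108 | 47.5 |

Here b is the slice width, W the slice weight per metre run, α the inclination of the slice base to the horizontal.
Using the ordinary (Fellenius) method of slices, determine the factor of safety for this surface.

FS = 1.51

Ordinary method of slices: FS = Σ[c'·Δl_i + (W_i cosα_i)·tanφ'] / Σ W_i sinα_i, with Δl_i = b_i / cosα_i.
Slice 1: Δl = 2.7/cos(-5.8°) = 2.714 m; N'_1 = 99·cos(-5.8°) = 98.5; c'Δl = 2.99; W sinα = -10.0
Slice 2: Δl = 2.2/cos4.0° = 2.205 m; N'_2 = 212·cos4.0° = 211.5; c'Δl = 2.43; W sinα = 14.8
Slice 3: Δl = 2.3/cos13.0° = 2.360 m; N'_3 = 283·cos13.0° = 275.7; c'Δl = 2.60; W sinα = 63.7
Slice 4: Δl = 1.9/cos21.7° = 2.045 m; N'_4 = 209·cos21.7° = 194.2; c'Δl = 2.25; W sinα = 77.3
Slice 5: Δl = 2.9/cos32.4° = 3.435 m; N'_5 = 248·cos32.4° = 209.4; c'Δl = 3.78; W sinα = 132.9
Slice 6: Δl = 2.9/cos47.5° = 4.293 m; N'_6 = 108·cos47.5° = 73.0; c'Δl = 4.72; W sinα = 79.6
Σc'Δl = 18.8 kN/m; ΣN' = 1062.3 kN/m; ΣW sinα = 358.2 kN/m
Resisting = 18.8 + 1062.3·tan26.1° = 18.8 + 520.4 = 539.2 kN/m
FS = 539.2 / 358.2 = 1.505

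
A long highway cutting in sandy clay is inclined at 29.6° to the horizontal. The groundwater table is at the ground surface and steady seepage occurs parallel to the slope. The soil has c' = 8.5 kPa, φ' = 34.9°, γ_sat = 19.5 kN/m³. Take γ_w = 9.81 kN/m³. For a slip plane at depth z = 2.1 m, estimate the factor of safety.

FS = 1.09

With seepage parallel to the slope and the water table at the surface, the effective normal stress on the slip plane uses the buoyant unit weight γ' = γ_sat − γ_w while the driving shear stress uses γ_sat:
FS = [c' + γ' z cos²β tanφ'] / [γ_sat z sinβ cosβ]
γ' = 19.5 − 9.81 = 9.69 kN/m³
Numerator = 8.5 + 9.69·2.1·cos²29.6°·tan34.9° = 8.5 + 9.69·2.1·0.7560·0.6976 = 19.232 kPa
Denominator = 19.5·2.1·sin29.6°·cos29.6° = 19.5·2.1·0.4939·0.8695 = 17.587 kPa
FS = 19.232 / 17.587 = 1.094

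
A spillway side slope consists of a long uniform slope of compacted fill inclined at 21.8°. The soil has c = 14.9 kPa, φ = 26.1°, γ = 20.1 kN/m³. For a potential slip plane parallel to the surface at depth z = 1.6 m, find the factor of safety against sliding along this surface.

For an infinite slope with a slip plane parallel to the surface (no pore pressure): FS = [c + γz cos²β tanφ] / [γz sinβ cosβ].
γz = 20.1·1.6 = 32.16 kN/m²
Numerator = 14.9 + 32.16·cos²21.8°·tan26.1° = 14.9 + 32.16·0.8621·0.4899 = 28.482 kPa
Denominator = 32.16·sin21.8°·cos21.8° = 32.16·0.3714·0.9285 = 11.089 kPa
FS = 28.482 / 11.089 = 2.568

FS = 2.57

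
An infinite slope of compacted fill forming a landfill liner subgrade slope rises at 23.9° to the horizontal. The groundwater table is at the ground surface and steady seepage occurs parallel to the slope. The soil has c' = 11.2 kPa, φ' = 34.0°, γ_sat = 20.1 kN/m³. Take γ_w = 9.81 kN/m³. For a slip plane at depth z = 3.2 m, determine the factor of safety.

FS = 1.25

With seepage parallel to the slope and the water table at the surface, the effective normal stress on the slip plane uses the buoyant unit weight γ' = γ_sat − γ_w while the driving shear stress uses γ_sat:
FS = [c' + γ' z cos²β tanφ'] / [γ_sat z sinβ cosβ]
γ' = 20.1 − 9.81 = 10.29 kN/m³
Numerator = 11.2 + 10.29·3.2·cos²23.9°·tan34.0° = 11.2 + 10.29·3.2·0.8359·0.6745 = 29.765 kPa
Denominator = 20.1·3.2·sin23.9°·cos23.9° = 20.1·3.2·0.4051·0.9143 = 23.824 kPa
FS = 29.765 / 23.824 = 1.249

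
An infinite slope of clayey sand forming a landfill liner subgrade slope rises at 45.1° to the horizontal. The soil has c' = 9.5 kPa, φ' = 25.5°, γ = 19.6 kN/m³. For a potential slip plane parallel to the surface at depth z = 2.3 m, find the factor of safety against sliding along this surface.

FS = 0.90

For an infinite slope with a slip plane parallel to the surface (no pore pressure): FS = [c' + γz cos²β tanφ'] / [γz sinβ cosβ].
γz = 19.6·2.3 = 45.08 kN/m²
Numerator = 9.5 + 45.08·cos²45.1°·tan25.5° = 9.5 + 45.08·0.4983·0.4770 = 20.214 kPa
Denominator = 45.08·sin45.1°·cos45.1° = 45.08·0.7083·0.7059 = 22.540 kPa
FS = 20.214 / 22.540 = 0.897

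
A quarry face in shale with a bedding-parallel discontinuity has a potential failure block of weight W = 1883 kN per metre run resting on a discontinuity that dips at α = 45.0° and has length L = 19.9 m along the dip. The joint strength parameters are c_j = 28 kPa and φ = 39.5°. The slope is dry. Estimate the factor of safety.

Resolving the block weight along and normal to the plane and applying the Mohr–Coulomb strength on the joint:
N' = W cosα = 1883·cos45.0° = 1331.5 kN/m
Driving force T = W sinα = 1883·sin45.0° = 1331.5 kN/m
Resisting force R = c_j·L + N'·tanφ = 28·19.9 + 1331.5·tan39.5° = 557.2 + 1097.6 = 1654.8 kN/m
FS = R / T = 1654.8 / 1331.5 = 1.243

FS = 1.24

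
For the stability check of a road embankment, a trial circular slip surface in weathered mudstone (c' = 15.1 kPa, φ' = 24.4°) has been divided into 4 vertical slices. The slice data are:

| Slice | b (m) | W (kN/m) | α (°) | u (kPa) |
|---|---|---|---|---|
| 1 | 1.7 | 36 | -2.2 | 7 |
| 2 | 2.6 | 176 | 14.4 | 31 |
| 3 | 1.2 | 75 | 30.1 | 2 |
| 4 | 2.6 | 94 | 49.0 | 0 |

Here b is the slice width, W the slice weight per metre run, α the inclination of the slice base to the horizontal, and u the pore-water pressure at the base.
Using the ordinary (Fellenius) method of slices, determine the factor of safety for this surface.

FS = 1.68

Ordinary method of slices: FS = Σ[c'·Δl_i + (W_i cosα_i − u_i·Δl_i)·tanφ'] / Σ W_i sinα_i, with Δl_i = b_i / cosα_i.
Slice 1: Δl = 1.7/cos(-2.2°) = 1.701 m; N'_1 = 36·cos(-2.2°) − 7·1.701 = 24.1; c'Δl = 25.69; W sinα = -1.4
Slice 2: Δl = 2.6/cos14.4° = 2.684 m; N'_2 = 176·cos14.4° − 31·2.684 = 87.3; c'Δl = 40.53; W sinα = 43.8
Slice 3: Δl = 1.2/cos30.1° = 1.387 m; N'_3 = 75·cos30.1° − 2·1.387 = 62.1; c'Δl = 20.94; W sinα = 37.6
Slice 4: Δl = 2.6/cos49.0° = 3.963 m; N'_4 = 94·cos49.0° − 0·3.963 = 61.7; c'Δl = 59.84; W sinα = 70.9
Σc'Δl = 147.0 kN/m; ΣN' = 235.1 kN/m; ΣW sinα = 150.9 kN/m
Resisting = 147.0 + 235.1·tan24.4° = 147.0 + 106.6 = 253.7 kN/m
FS = 253.7 / 150.9 = 1.680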